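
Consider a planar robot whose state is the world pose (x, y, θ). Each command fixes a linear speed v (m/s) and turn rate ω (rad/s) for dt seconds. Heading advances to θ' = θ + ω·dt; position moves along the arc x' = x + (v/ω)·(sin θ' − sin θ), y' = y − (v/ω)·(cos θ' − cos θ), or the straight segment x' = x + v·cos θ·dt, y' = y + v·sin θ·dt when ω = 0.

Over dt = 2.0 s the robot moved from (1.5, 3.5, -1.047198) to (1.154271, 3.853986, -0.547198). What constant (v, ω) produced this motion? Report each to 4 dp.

v = -0.2500, ω = 0.2500

Δθ = -0.547198 − -1.047198 = 0.500000
ω = Δθ/dt = 0.500000/2.0 = 0.2500
R = −Δy/(cos θ' − cos θ) = -1.0000
v = R·ω = -1.0000·0.2500 = -0.2500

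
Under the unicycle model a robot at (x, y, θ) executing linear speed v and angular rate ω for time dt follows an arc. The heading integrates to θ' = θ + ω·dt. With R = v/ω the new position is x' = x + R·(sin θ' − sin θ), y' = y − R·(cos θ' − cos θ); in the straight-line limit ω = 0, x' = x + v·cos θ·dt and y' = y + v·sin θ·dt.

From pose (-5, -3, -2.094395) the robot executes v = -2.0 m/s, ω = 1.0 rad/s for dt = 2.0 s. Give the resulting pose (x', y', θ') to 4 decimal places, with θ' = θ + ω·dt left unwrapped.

θ' = -2.0944 + 1.0·2.0 = -0.0944
R = v/ω = -2.0/1.0 = -2.0000
x' = -5 + -2.0000·(sin -0.0944 − sin -2.0944) = -6.5435
y' = -3 − -2.0000·(cos -0.0944 − cos -2.0944) = -0.0089

(-6.5435, -0.0089, -0.0944)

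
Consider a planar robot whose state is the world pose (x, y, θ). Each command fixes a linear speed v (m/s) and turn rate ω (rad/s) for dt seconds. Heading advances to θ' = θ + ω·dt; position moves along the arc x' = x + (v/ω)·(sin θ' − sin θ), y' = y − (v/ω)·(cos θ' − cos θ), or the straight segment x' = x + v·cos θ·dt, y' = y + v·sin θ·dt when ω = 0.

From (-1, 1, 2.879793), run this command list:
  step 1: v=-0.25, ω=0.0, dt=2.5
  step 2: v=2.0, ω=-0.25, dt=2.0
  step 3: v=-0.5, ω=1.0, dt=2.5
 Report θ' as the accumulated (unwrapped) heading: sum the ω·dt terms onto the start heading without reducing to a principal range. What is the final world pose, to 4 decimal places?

(-3.0094, 3.2220, 4.8798)

step 1: θ'=2.8798 (straight) → pose (-0.3963, 0.8382, 2.8798)
step 2: θ'=2.3798 (R=-8.0000) → pose (-3.8475, 2.7769, 2.3798)
step 3: θ'=4.8798 (R=-0.5000) → pose (-3.0094, 3.2220, 4.8798)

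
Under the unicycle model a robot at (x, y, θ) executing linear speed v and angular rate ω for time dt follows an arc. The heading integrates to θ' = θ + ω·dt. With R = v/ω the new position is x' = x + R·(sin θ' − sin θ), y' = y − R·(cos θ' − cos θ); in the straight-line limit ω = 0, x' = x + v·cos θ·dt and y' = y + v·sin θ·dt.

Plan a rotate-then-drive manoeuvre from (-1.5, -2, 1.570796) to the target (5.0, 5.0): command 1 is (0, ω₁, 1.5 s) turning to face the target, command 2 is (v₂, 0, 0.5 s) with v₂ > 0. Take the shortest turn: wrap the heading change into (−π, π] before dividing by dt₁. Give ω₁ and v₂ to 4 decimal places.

ω₁ = -0.4989, v₂ = 19.1050

heading to target = atan2(5−-2, 5−-1.5) = 0.8224
Δθ = wrap(0.8224 − 1.5708) = -0.7484; ω₁ = Δθ/dt₁ = -0.4989
distance = √((5−-1.5)² + (5−-2)²) = 9.5525; v₂ = distance/dt₂ = 19.1050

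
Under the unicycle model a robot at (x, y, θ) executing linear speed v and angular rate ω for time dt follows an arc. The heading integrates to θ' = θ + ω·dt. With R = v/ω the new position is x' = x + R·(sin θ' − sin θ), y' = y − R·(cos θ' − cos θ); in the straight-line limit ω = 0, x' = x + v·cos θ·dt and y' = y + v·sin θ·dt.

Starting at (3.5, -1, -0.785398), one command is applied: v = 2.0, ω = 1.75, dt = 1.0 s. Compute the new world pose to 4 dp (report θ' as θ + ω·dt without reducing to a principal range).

θ' = -0.7854 + 1.75·1.0 = 0.9646
R = v/ω = 2.0/1.75 = 1.1429
x' = 3.5 + 1.1429·(sin 0.9646 − sin -0.7854) = 5.2473
y' = -1 − 1.1429·(cos 0.9646 − cos -0.7854) = -0.8430

(5.2473, -0.8430, 0.9646)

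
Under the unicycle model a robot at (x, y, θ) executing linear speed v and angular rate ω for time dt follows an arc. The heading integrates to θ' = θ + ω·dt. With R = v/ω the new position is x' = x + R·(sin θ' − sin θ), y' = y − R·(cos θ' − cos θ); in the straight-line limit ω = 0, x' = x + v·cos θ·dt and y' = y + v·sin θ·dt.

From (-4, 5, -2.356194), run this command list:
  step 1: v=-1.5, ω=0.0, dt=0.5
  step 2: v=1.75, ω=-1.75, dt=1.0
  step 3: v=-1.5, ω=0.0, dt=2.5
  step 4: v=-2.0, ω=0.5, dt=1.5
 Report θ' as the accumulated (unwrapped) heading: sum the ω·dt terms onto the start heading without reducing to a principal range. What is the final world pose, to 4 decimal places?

step 1: θ'=-2.3562 (straight) → pose (-3.4697, 5.5303, -2.3562)
step 2: θ'=-4.1062 (R=-1.0000) → pose (-4.9986, 5.6677, -4.1062)
step 3: θ'=-4.1062 (straight) → pose (-2.8621, 2.5859, -4.1062)
step 4: θ'=-3.3562 (R=-4.0000) → pose (-0.4266, 0.9566, -3.3562)

(-0.4266, 0.9566, -3.3562)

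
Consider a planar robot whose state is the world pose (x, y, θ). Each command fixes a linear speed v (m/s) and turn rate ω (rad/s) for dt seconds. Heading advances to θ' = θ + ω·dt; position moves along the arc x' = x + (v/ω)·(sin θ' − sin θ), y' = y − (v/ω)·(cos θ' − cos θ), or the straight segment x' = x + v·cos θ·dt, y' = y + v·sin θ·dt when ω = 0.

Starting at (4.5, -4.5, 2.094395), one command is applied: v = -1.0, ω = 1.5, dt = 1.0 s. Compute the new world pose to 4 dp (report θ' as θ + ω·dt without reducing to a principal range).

θ' = 2.0944 + 1.5·1.0 = 3.5944
R = v/ω = -1.0/1.5 = -0.6667
x' = 4.5 + -0.6667·(sin 3.5944 − sin 2.0944) = 5.3690
y' = -4.5 − -0.6667·(cos 3.5944 − cos 2.0944) = -4.7661

(5.3690, -4.7661, 3.5944)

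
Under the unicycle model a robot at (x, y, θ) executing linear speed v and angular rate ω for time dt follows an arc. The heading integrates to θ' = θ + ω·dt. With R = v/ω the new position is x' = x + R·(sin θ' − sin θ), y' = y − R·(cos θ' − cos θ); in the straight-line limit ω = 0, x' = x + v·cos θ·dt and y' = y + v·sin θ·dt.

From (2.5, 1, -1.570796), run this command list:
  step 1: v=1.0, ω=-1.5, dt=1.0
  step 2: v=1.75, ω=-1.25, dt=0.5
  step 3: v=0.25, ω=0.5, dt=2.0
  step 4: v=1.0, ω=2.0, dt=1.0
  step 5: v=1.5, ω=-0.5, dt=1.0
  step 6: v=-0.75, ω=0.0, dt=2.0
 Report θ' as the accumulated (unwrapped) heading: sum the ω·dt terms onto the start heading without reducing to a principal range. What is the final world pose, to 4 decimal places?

(0.7802, -0.0759, -1.1958)

step 1: θ'=-3.0708 (R=-0.6667) → pose (1.8805, 0.3350, -3.0708)
step 2: θ'=-3.6958 (R=-1.4000) → pose (1.0447, 0.5410, -3.6958)
step 3: θ'=-2.6958 (R=0.5000) → pose (0.5660, 0.5670, -2.6958)
step 4: θ'=-0.6958 (R=0.5000) → pose (0.4611, -0.2679, -0.6958)
step 5: θ'=-1.1958 (R=-3.0000) → pose (1.3296, -1.4717, -1.1958)
step 6: θ'=-1.1958 (straight) → pose (0.7802, -0.0759, -1.1958)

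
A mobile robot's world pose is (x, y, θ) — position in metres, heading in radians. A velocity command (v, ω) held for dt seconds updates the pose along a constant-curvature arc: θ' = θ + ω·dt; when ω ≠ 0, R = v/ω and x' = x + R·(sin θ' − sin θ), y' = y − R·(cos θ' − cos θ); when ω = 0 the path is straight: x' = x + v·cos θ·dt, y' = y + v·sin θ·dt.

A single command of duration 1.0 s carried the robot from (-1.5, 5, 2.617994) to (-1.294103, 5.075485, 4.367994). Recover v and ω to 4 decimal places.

Δθ = 4.367994 − 2.617994 = 1.750000
ω = Δθ/dt = 1.750000/1.0 = 1.7500
R = Δx/(sin θ' − sin θ) = -0.1429
v = R·ω = -0.1429·1.7500 = -0.2500

v = -0.2500, ω = 1.7500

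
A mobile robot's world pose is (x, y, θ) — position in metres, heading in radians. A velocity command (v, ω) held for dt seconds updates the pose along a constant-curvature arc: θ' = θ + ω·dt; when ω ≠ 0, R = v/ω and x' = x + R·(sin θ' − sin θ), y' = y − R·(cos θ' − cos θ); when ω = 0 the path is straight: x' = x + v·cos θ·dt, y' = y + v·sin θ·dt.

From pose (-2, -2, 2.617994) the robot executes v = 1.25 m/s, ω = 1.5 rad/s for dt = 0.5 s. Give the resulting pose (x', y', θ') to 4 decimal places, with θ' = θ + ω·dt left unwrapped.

(-2.6037, -1.9096, 3.3680)

θ' = 2.6180 + 1.5·0.5 = 3.3680
R = v/ω = 1.25/1.5 = 0.8333
x' = -2 + 0.8333·(sin 3.3680 − sin 2.6180) = -2.6037
y' = -2 − 0.8333·(cos 3.3680 − cos 2.6180) = -1.9096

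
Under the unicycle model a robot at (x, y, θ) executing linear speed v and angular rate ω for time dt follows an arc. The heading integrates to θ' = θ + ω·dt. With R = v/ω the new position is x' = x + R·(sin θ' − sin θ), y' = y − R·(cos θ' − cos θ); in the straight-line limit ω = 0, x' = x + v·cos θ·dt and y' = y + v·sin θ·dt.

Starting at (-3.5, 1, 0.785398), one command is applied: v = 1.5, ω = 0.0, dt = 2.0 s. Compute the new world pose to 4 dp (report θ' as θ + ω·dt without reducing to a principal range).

(-1.3787, 3.1213, 0.7854)

θ' = 0.7854 + 0.0·2.0 = 0.7854
ω = 0 → straight: x' = -3.5 + 1.5·cos(0.7854)·2.0 = -1.3787
y' = 1 + 1.5·sin(0.7854)·2.0 = 3.1213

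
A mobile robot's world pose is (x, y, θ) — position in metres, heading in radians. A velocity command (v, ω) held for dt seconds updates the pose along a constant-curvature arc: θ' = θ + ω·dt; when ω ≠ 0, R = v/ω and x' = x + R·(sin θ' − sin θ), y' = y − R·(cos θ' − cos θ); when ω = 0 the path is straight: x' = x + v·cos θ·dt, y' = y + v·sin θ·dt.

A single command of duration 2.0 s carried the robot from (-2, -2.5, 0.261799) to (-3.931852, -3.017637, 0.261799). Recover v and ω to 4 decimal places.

v = -1.0000, ω = 0.0000

Δθ = 0.261799 − 0.261799 = 0.000000
ω = Δθ/dt = 0.000000/2.0 = 0.0000
ω = 0 → v = (Δx·cos θ + Δy·sin θ)/dt = -1.0000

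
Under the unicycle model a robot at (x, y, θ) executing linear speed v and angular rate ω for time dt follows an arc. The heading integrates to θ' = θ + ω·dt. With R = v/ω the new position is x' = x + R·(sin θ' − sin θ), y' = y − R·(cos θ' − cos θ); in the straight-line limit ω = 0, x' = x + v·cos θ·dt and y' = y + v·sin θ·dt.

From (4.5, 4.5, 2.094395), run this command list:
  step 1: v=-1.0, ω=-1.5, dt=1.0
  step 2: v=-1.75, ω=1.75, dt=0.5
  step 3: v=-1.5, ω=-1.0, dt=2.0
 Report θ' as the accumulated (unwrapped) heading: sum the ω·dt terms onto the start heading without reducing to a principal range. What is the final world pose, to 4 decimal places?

(1.6098, 1.7452, -0.5306)

step 1: θ'=0.5944 (R=0.6667) → pose (4.2960, 3.6143, 0.5944)
step 2: θ'=1.4694 (R=-1.0000) → pose (3.8611, 2.8871, 1.4694)
step 3: θ'=-0.5306 (R=1.5000) → pose (1.6098, 1.7452, -0.5306)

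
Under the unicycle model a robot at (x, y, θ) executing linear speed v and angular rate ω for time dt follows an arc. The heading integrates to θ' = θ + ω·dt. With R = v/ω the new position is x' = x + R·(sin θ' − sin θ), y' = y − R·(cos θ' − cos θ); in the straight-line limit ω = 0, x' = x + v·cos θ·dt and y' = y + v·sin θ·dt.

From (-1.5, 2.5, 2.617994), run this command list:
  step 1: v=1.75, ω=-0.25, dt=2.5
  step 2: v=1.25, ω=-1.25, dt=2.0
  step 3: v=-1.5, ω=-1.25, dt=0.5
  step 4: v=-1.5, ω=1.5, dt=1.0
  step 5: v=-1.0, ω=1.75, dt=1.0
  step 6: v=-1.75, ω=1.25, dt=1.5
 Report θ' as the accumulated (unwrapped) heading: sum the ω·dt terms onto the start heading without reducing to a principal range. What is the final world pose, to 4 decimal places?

(-2.7900, 7.0006, 3.9930)

step 1: θ'=1.9930 (R=-7.0000) → pose (-4.3853, 5.6938, 1.9930)
step 2: θ'=-0.5070 (R=-1.0000) → pose (-2.9876, 6.9778, -0.5070)
step 3: θ'=-1.1320 (R=1.2000) → pose (-3.4912, 7.5170, -1.1320)
step 4: θ'=0.3680 (R=-1.0000) → pose (-4.7562, 8.0252, 0.3680)
step 5: θ'=2.1180 (R=-0.5714) → pose (-5.0387, 7.1947, 2.1180)
step 6: θ'=3.9930 (R=-1.4000) → pose (-2.7900, 7.0006, 3.9930)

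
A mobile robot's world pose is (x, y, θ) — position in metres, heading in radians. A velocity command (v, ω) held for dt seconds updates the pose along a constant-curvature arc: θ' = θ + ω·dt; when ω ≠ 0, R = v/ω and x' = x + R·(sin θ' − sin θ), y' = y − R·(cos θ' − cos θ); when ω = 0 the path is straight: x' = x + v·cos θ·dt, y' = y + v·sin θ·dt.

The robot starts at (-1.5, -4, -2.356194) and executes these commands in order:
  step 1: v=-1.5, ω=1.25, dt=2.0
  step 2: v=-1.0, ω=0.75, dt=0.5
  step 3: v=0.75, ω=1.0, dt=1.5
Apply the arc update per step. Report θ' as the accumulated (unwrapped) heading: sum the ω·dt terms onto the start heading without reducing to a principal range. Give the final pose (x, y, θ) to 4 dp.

step 1: θ'=0.1438 (R=-1.2000) → pose (-2.5205, -1.9639, 0.1438)
step 2: θ'=0.5188 (R=-1.3333) → pose (-2.9905, -2.1255, 0.5188)
step 3: θ'=2.0188 (R=0.7500) → pose (-2.6864, -1.1494, 2.0188)

(-2.6864, -1.1494, 2.0188)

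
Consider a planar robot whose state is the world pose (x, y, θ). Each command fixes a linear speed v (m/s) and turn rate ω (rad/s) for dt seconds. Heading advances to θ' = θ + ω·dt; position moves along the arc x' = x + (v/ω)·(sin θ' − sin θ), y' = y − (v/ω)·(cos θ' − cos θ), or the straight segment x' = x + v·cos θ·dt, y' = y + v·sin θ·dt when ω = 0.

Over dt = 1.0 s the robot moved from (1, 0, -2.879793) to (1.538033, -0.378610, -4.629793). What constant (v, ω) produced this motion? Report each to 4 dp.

Δθ = -4.629793 − -2.879793 = -1.750000
ω = Δθ/dt = -1.750000/1.0 = -1.7500
R = Δx/(sin θ' − sin θ) = 0.4286
v = R·ω = 0.4286·-1.7500 = -0.7500

v = -0.7500, ω = -1.7500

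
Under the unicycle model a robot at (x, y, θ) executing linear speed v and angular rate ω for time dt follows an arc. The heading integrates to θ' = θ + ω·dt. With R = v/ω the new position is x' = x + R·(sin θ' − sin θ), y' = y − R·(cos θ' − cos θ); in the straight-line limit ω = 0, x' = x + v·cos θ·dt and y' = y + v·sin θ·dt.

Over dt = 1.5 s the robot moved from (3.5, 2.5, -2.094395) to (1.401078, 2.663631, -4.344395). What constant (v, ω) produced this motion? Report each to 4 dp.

v = 1.7500, ω = -1.5000

Δθ = -4.344395 − -2.094395 = -2.250000
ω = Δθ/dt = -2.250000/1.5 = -1.5000
R = Δx/(sin θ' − sin θ) = -1.1667
v = R·ω = -1.1667·-1.5000 = 1.7500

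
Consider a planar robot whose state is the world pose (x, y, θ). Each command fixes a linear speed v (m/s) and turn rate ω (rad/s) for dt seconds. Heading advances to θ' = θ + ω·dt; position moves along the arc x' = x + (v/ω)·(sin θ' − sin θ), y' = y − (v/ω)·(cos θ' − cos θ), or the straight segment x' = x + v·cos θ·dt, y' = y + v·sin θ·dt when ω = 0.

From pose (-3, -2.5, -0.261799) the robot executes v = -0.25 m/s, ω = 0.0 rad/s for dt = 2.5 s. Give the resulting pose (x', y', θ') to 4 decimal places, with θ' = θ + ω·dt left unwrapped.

(-3.6037, -2.3382, -0.2618)

θ' = -0.2618 + 0.0·2.5 = -0.2618
ω = 0 → straight: x' = -3 + -0.25·cos(-0.2618)·2.5 = -3.6037
y' = -2.5 + -0.25·sin(-0.2618)·2.5 = -2.3382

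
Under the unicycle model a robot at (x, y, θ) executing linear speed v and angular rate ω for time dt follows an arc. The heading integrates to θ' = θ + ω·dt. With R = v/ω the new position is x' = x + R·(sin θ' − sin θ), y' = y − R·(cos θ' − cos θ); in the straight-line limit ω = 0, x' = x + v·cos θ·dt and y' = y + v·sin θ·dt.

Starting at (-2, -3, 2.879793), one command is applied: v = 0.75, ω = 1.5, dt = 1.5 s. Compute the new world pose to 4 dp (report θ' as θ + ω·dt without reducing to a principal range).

θ' = 2.8798 + 1.5·1.5 = 5.1298
R = v/ω = 0.75/1.5 = 0.5000
x' = -2 + 0.5000·(sin 5.1298 − sin 2.8798) = -2.5865
y' = -3 − 0.5000·(cos 5.1298 − cos 2.8798) = -3.6857

(-2.5865, -3.6857, 5.1298)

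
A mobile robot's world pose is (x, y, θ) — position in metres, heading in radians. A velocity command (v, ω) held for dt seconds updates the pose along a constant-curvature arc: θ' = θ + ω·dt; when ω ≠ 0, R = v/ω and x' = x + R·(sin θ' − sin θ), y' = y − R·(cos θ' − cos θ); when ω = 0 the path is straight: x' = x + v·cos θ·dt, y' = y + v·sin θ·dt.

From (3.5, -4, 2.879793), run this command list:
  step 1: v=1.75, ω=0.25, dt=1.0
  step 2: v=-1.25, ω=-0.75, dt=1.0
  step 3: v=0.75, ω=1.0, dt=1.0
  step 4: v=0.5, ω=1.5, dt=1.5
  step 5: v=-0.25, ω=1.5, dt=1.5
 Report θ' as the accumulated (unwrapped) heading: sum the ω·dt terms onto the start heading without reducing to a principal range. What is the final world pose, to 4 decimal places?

step 1: θ'=3.1298 (R=7.0000) → pose (1.7709, -3.7620, 3.1298)
step 2: θ'=2.3798 (R=1.6667) → pose (2.9016, -4.2225, 2.3798)
step 3: θ'=3.3798 (R=0.7500) → pose (2.2069, -4.0364, 3.3798)
step 4: θ'=5.6298 (R=0.3333) → pose (2.0830, -4.6250, 5.6298)
step 5: θ'=7.8798 (R=-0.1667) → pose (1.8150, -4.7616, 7.8798)

(1.8150, -4.7616, 7.8798)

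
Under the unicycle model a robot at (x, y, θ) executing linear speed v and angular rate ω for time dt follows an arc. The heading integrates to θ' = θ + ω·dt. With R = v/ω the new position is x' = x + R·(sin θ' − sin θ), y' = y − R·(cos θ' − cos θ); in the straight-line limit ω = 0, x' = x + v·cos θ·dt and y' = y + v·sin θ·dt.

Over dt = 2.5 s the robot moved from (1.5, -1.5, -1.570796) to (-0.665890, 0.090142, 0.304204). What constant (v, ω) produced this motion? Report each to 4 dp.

v = -1.2500, ω = 0.7500

Δθ = 0.304204 − -1.570796 = 1.875000
ω = Δθ/dt = 1.875000/2.5 = 0.7500
R = Δx/(sin θ' − sin θ) = -1.6667
v = R·ω = -1.6667·0.7500 = -1.2500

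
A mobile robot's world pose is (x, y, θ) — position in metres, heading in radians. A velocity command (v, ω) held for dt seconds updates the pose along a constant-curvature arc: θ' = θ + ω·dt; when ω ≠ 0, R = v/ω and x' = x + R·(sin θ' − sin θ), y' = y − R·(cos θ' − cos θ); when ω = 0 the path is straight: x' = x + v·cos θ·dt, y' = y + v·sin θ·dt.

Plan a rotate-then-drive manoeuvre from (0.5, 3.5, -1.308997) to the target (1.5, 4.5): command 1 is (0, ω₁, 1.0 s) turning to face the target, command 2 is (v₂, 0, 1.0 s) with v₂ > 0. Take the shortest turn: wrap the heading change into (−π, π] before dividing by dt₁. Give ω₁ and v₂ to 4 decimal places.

ω₁ = 2.0944, v₂ = 1.4142

heading to target = atan2(4.5−3.5, 1.5−0.5) = 0.7854
Δθ = wrap(0.7854 − -1.3090) = 2.0944; ω₁ = Δθ/dt₁ = 2.0944
distance = √((1.5−0.5)² + (4.5−3.5)²) = 1.4142; v₂ = distance/dt₂ = 1.4142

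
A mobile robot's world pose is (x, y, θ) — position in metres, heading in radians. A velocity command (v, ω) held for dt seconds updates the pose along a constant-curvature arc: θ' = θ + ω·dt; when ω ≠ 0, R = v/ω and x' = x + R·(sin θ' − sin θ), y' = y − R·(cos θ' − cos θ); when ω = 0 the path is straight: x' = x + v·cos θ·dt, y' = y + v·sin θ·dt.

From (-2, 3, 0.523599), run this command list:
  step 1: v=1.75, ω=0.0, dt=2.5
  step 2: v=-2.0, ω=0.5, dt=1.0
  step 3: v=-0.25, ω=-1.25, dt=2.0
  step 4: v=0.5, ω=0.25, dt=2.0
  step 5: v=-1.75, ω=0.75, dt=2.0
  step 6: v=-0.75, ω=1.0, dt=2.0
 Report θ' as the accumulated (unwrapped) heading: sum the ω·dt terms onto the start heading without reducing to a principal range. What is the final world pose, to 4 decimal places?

(-2.8222, 2.4115, 2.5236)

step 1: θ'=0.5236 (straight) → pose (1.7889, 5.1875, 0.5236)
step 2: θ'=1.0236 (R=-4.0000) → pose (0.3729, 3.8046, 1.0236)
step 3: θ'=-1.4764 (R=0.2000) → pose (0.0030, 3.8898, -1.4764)
step 4: θ'=-0.9764 (R=2.0000) → pose (0.3371, 2.9583, -0.9764)
step 5: θ'=0.5236 (R=-2.3333) → pose (-2.7627, 3.6723, 0.5236)
step 6: θ'=2.5236 (R=-0.7500) → pose (-2.8222, 2.4115, 2.5236)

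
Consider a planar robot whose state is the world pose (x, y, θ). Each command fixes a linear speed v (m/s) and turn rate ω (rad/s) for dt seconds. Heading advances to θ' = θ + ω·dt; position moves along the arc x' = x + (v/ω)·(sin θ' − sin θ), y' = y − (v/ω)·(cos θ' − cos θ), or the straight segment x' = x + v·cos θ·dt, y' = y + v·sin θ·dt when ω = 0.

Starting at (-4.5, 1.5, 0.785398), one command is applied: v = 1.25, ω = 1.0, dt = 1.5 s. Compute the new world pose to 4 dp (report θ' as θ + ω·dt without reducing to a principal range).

θ' = 0.7854 + 1.0·1.5 = 2.2854
R = v/ω = 1.25/1.0 = 1.2500
x' = -4.5 + 1.2500·(sin 2.2854 − sin 0.7854) = -4.4397
y' = 1.5 − 1.2500·(cos 2.2854 − cos 0.7854) = 3.2030

(-4.4397, 3.2030, 2.2854)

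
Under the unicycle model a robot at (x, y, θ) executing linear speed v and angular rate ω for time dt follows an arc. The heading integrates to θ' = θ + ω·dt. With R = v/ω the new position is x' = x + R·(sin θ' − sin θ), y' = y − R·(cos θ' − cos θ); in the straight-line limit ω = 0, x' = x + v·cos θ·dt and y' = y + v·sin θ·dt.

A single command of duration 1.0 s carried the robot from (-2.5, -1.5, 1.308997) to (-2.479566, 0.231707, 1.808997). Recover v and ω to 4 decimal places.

Δθ = 1.808997 − 1.308997 = 0.500000
ω = Δθ/dt = 0.500000/1.0 = 0.5000
R = −Δy/(cos θ' − cos θ) = 3.5000
v = R·ω = 3.5000·0.5000 = 1.7500

v = 1.7500, ω = 0.5000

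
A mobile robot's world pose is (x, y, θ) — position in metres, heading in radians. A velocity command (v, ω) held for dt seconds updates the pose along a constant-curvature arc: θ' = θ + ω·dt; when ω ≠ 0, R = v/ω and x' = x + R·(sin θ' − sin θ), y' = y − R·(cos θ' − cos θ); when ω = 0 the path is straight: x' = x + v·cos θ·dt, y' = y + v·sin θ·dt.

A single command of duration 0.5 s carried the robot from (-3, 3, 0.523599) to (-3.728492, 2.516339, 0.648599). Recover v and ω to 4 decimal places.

Δθ = 0.648599 − 0.523599 = 0.125000
ω = Δθ/dt = 0.125000/0.5 = 0.2500
R = Δx/(sin θ' − sin θ) = -7.0000
v = R·ω = -7.0000·0.2500 = -1.7500

v = -1.7500, ω = 0.2500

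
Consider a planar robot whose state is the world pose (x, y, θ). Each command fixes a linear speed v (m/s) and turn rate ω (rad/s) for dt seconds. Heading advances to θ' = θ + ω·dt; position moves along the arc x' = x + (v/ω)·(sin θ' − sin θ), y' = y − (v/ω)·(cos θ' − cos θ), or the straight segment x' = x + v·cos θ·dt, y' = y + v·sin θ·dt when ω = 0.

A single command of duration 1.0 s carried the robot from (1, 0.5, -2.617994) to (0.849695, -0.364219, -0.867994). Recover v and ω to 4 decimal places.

v = 1.0000, ω = 1.7500

Δθ = -0.867994 − -2.617994 = 1.750000
ω = Δθ/dt = 1.750000/1.0 = 1.7500
R = −Δy/(cos θ' − cos θ) = 0.5714
v = R·ω = 0.5714·1.7500 = 1.0000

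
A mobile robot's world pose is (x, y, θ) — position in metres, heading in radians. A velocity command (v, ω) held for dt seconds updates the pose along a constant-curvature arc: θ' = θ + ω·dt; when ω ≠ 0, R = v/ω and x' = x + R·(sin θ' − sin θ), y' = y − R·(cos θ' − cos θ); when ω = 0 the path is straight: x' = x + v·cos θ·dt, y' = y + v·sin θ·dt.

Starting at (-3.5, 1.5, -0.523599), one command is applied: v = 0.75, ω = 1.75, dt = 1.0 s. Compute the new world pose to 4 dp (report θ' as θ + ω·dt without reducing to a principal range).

θ' = -0.5236 + 1.75·1.0 = 1.2264
R = v/ω = 0.75/1.75 = 0.4286
x' = -3.5 + 0.4286·(sin 1.2264 − sin -0.5236) = -2.8823
y' = 1.5 − 0.4286·(cos 1.2264 − cos -0.5236) = 1.7265

(-2.8823, 1.7265, 1.2264)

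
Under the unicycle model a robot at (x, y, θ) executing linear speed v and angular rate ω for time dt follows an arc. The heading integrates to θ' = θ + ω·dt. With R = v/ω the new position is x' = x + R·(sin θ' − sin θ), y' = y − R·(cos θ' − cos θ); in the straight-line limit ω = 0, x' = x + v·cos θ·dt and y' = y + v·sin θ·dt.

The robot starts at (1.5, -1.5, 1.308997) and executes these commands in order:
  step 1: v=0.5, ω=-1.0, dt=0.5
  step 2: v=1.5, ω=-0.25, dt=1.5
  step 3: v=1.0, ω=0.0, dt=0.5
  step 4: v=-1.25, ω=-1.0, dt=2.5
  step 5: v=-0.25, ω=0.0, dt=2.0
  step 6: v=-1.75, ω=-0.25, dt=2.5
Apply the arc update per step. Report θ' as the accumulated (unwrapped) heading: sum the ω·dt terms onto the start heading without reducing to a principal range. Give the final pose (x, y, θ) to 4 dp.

step 1: θ'=0.8090 (R=-0.5000) → pose (1.6212, -1.2843, 0.8090)
step 2: θ'=0.4340 (R=-6.0000) → pose (3.4397, 0.0181, 0.4340)
step 3: θ'=0.4340 (straight) → pose (3.8934, 0.2284, 0.4340)
step 4: θ'=-2.0660 (R=1.2500) → pose (2.2679, 1.9565, -2.0660)
step 5: θ'=-2.0660 (straight) → pose (2.5055, 2.3964, -2.0660)
step 6: θ'=-2.6910 (R=7.0000) → pose (5.6161, 5.3713, -2.6910)

(5.6161, 5.3713, -2.6910)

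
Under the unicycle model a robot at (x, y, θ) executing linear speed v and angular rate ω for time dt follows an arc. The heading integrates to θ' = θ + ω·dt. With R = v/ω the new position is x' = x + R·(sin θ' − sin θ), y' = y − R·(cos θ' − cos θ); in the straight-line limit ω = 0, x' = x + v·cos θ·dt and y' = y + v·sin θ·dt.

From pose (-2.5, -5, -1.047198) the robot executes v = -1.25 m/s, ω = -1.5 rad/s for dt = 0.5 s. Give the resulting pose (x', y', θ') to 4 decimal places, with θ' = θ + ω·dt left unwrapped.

(-2.5904, -4.3963, -1.7972)

θ' = -1.0472 + -1.5·0.5 = -1.7972
R = v/ω = -1.25/-1.5 = 0.8333
x' = -2.5 + 0.8333·(sin -1.7972 − sin -1.0472) = -2.5904
y' = -5 − 0.8333·(cos -1.7972 − cos -1.0472) = -4.3963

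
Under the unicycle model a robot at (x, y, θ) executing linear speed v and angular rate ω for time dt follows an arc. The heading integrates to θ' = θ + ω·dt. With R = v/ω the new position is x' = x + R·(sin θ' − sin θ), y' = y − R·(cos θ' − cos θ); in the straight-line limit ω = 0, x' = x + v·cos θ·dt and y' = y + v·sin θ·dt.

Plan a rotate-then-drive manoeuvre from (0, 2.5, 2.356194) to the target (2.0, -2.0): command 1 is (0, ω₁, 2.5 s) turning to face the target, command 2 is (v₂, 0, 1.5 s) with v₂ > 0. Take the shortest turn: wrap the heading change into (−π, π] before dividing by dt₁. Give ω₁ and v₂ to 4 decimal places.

heading to target = atan2(-2−2.5, 2−0) = -1.1526
Δθ = wrap(-1.1526 − 2.3562) = 2.7744; ω₁ = Δθ/dt₁ = 1.1098
distance = √((2−0)² + (-2−2.5)²) = 4.9244; v₂ = distance/dt₂ = 3.2830

ω₁ = 1.1098, v₂ = 3.2830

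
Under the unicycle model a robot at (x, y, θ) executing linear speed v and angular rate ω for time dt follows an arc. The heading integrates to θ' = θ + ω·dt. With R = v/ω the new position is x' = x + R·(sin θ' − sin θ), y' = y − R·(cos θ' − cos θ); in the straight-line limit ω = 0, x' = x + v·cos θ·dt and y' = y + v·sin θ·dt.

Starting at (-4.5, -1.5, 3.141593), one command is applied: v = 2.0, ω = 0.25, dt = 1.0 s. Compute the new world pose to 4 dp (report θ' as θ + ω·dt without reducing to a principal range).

θ' = 3.1416 + 0.25·1.0 = 3.3916
R = v/ω = 2.0/0.25 = 8.0000
x' = -4.5 + 8.0000·(sin 3.3916 − sin 3.1416) = -6.4792
y' = -1.5 − 8.0000·(cos 3.3916 − cos 3.1416) = -1.7487

(-6.4792, -1.7487, 3.3916)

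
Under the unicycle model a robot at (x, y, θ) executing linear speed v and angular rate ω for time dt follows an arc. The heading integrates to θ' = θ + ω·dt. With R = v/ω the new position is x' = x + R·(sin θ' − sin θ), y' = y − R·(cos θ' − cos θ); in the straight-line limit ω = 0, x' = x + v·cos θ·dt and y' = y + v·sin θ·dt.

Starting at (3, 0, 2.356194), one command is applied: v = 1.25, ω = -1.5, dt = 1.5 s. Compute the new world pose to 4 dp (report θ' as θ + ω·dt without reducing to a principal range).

(3.5009, 1.4179, 0.1062)

θ' = 2.3562 + -1.5·1.5 = 0.1062
R = v/ω = 1.25/-1.5 = -0.8333
x' = 3 + -0.8333·(sin 0.1062 − sin 2.3562) = 3.5009
y' = 0 − -0.8333·(cos 0.1062 − cos 2.3562) = 1.4179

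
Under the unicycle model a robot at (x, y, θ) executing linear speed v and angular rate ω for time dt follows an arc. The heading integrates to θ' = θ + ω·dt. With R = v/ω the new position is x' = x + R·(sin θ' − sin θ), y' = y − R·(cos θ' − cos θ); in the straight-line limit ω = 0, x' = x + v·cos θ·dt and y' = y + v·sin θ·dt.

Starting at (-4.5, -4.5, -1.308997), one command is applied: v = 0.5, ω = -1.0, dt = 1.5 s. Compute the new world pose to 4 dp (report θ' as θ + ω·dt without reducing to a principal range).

(-4.8197, -5.1020, -2.8090)

θ' = -1.3090 + -1.0·1.5 = -2.8090
R = v/ω = 0.5/-1.0 = -0.5000
x' = -4.5 + -0.5000·(sin -2.8090 − sin -1.3090) = -4.8197
y' = -4.5 − -0.5000·(cos -2.8090 − cos -1.3090) = -5.1020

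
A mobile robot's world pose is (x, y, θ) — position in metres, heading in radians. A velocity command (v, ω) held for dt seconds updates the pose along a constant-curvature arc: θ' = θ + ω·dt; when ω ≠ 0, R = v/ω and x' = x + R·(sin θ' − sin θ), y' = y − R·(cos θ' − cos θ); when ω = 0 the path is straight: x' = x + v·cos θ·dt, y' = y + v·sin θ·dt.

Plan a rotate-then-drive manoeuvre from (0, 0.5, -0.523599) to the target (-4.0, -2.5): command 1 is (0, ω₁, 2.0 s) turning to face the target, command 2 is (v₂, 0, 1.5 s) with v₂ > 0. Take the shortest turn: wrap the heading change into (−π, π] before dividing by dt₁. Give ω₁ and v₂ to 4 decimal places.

ω₁ = -0.9872, v₂ = 3.3333

heading to target = atan2(-2.5−0.5, -4−0) = -2.4981
Δθ = wrap(-2.4981 − -0.5236) = -1.9745; ω₁ = Δθ/dt₁ = -0.9872
distance = √((-4−0)² + (-2.5−0.5)²) = 5.0000; v₂ = distance/dt₂ = 3.3333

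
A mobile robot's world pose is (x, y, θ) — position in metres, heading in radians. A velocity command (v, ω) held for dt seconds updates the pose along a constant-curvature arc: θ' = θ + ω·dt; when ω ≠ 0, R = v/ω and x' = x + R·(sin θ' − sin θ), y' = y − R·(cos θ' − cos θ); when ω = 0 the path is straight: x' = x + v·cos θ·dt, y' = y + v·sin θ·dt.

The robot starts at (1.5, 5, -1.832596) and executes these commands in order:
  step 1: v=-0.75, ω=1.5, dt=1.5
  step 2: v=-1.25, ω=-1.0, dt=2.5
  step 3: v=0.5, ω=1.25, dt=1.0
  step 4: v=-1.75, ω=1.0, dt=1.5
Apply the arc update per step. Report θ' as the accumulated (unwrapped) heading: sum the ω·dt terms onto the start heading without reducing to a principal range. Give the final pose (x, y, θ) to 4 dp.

step 1: θ'=0.4174 (R=-0.5000) → pose (0.8143, 5.5865, 0.4174)
step 2: θ'=-2.0826 (R=1.2500) → pose (-0.7822, 7.3413, -2.0826)
step 3: θ'=-0.8326 (R=0.4000) → pose (-0.7294, 6.8763, -0.8326)
step 4: θ'=0.6674 (R=-1.7500) → pose (-3.1070, 7.0731, 0.6674)

(-3.1070, 7.0731, 0.6674)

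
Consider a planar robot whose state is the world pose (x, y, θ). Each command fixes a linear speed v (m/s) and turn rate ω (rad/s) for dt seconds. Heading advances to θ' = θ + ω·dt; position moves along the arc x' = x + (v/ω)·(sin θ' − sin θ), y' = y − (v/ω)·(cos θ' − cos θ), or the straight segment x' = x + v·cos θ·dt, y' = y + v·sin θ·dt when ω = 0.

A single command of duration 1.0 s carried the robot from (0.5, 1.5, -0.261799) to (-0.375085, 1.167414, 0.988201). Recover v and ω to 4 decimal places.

v = -1.0000, ω = 1.2500

Δθ = 0.988201 − -0.261799 = 1.250000
ω = Δθ/dt = 1.250000/1.0 = 1.2500
R = Δx/(sin θ' − sin θ) = -0.8000
v = R·ω = -0.8000·1.2500 = -1.0000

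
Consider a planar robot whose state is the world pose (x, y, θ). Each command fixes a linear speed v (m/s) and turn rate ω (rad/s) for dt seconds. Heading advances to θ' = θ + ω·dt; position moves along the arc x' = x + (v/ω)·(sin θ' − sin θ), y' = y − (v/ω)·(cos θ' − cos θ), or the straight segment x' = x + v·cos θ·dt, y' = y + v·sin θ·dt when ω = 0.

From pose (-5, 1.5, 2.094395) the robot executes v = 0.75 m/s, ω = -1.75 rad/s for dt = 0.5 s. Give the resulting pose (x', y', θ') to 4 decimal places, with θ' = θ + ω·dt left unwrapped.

(-5.0312, 1.8618, 1.2194)

θ' = 2.0944 + -1.75·0.5 = 1.2194
R = v/ω = 0.75/-1.75 = -0.4286
x' = -5 + -0.4286·(sin 1.2194 − sin 2.0944) = -5.0312
y' = 1.5 − -0.4286·(cos 1.2194 − cos 2.0944) = 1.8618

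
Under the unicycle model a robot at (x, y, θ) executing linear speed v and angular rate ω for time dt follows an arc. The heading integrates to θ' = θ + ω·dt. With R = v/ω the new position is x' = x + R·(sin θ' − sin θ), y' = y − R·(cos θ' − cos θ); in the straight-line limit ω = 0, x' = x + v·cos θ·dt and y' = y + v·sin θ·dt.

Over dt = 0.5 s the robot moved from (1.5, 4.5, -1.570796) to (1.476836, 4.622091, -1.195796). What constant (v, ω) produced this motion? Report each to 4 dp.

v = -0.2500, ω = 0.7500

Δθ = -1.195796 − -1.570796 = 0.375000
ω = Δθ/dt = 0.375000/0.5 = 0.7500
R = −Δy/(cos θ' − cos θ) = -0.3333
v = R·ω = -0.3333·0.7500 = -0.2500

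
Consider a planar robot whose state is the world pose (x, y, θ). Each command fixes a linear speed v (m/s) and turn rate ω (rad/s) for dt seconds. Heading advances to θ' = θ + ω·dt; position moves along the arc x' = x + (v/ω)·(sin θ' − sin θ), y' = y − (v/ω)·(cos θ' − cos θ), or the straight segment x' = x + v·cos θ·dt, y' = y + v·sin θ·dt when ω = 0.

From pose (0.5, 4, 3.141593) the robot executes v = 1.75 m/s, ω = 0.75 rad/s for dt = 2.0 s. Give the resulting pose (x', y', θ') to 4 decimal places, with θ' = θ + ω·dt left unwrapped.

θ' = 3.1416 + 0.75·2.0 = 4.6416
R = v/ω = 1.75/0.75 = 2.3333
x' = 0.5 + 2.3333·(sin 4.6416 − sin 3.1416) = -1.8275
y' = 4 − 2.3333·(cos 4.6416 − cos 3.1416) = 1.8317

(-1.8275, 1.8317, 4.6416)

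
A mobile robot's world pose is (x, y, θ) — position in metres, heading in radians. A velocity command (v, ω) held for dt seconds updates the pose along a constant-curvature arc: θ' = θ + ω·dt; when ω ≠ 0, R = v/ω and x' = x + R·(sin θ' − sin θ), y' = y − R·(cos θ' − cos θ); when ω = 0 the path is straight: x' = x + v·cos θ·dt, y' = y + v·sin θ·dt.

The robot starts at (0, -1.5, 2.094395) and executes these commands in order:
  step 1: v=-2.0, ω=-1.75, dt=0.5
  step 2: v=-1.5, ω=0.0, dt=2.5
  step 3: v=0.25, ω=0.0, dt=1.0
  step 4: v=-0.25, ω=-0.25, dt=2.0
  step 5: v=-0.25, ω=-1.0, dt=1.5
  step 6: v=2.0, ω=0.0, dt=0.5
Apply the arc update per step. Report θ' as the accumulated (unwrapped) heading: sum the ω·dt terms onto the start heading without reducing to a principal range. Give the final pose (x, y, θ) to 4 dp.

(-1.0316, -6.8522, -0.7806)

step 1: θ'=1.2194 (R=1.1429) → pose (0.0833, -2.4648, 1.2194)
step 2: θ'=1.2194 (straight) → pose (-1.2075, -5.9857, 1.2194)
step 3: θ'=1.2194 (straight) → pose (-1.1215, -5.7509, 1.2194)
step 4: θ'=0.7194 (R=1.0000) → pose (-1.4014, -6.1589, 0.7194)
step 5: θ'=-0.7806 (R=0.2500) → pose (-1.7421, -6.1485, -0.7806)
step 6: θ'=-0.7806 (straight) → pose (-1.0316, -6.8522, -0.7806)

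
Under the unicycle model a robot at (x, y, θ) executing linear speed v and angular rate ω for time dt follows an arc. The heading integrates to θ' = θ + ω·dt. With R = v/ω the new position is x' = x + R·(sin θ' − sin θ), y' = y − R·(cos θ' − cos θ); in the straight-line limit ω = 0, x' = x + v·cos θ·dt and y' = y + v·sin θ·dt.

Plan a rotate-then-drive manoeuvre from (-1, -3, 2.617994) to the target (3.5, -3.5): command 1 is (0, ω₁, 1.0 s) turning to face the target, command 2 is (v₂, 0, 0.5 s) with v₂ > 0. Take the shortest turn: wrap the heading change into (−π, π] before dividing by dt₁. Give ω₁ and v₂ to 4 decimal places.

ω₁ = -2.7287, v₂ = 9.0554

heading to target = atan2(-3.5−-3, 3.5−-1) = -0.1107
Δθ = wrap(-0.1107 − 2.6180) = -2.7287; ω₁ = Δθ/dt₁ = -2.7287
distance = √((3.5−-1)² + (-3.5−-3)²) = 4.5277; v₂ = distance/dt₂ = 9.0554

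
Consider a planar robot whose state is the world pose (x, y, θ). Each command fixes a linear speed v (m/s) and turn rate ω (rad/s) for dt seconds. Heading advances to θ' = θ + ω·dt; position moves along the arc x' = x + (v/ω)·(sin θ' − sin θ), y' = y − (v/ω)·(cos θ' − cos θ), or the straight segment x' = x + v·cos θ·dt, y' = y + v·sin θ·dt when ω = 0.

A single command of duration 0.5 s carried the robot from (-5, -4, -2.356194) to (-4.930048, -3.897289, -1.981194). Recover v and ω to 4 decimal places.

Δθ = -1.981194 − -2.356194 = 0.375000
ω = Δθ/dt = 0.375000/0.5 = 0.7500
R = −Δy/(cos θ' − cos θ) = -0.3333
v = R·ω = -0.3333·0.7500 = -0.2500

v = -0.2500, ω = 0.7500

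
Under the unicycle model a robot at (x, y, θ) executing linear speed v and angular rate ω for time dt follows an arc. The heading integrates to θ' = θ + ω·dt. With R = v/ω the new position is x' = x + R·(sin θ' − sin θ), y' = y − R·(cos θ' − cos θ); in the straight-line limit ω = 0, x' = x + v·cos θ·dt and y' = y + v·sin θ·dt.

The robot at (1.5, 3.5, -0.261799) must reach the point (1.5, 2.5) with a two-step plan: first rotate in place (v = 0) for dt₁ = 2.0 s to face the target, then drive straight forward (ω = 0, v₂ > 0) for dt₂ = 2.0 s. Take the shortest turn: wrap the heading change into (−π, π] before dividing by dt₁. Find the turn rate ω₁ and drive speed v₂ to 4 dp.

heading to target = atan2(2.5−3.5, 1.5−1.5) = -1.5708
Δθ = wrap(-1.5708 − -0.2618) = -1.3090; ω₁ = Δθ/dt₁ = -0.6545
distance = √((1.5−1.5)² + (2.5−3.5)²) = 1.0000; v₂ = distance/dt₂ = 0.5000

ω₁ = -0.6545, v₂ = 0.5000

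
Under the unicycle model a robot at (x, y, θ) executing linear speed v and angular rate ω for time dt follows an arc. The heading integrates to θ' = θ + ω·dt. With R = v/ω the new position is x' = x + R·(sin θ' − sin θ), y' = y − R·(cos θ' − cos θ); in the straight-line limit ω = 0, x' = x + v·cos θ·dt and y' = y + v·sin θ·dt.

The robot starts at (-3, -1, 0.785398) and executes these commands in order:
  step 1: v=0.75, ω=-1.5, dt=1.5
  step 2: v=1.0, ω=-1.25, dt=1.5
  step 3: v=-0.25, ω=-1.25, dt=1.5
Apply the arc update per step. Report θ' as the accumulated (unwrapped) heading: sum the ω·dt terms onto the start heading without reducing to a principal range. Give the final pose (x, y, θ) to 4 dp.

step 1: θ'=-1.4646 (R=-0.5000) → pose (-2.1493, -1.3006, -1.4646)
step 2: θ'=-3.3396 (R=-0.8000) → pose (-3.1021, -2.1697, -3.3396)
step 3: θ'=-5.2146 (R=0.2000) → pose (-2.9662, -2.4621, -5.2146)

(-2.9662, -2.4621, -5.2146)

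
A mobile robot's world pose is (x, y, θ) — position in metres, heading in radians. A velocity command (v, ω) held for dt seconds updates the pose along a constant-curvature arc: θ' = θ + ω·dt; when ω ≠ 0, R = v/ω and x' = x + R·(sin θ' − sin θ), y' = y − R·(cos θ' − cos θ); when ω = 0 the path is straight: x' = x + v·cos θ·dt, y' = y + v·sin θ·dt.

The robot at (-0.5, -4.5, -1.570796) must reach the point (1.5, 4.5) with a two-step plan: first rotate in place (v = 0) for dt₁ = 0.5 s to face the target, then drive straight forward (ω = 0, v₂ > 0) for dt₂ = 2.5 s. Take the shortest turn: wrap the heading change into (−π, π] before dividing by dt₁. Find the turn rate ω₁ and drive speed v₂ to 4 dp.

ω₁ = 5.8458, v₂ = 3.6878

heading to target = atan2(4.5−-4.5, 1.5−-0.5) = 1.3521
Δθ = wrap(1.3521 − -1.5708) = 2.9229; ω₁ = Δθ/dt₁ = 5.8458
distance = √((1.5−-0.5)² + (4.5−-4.5)²) = 9.2195; v₂ = distance/dt₂ = 3.6878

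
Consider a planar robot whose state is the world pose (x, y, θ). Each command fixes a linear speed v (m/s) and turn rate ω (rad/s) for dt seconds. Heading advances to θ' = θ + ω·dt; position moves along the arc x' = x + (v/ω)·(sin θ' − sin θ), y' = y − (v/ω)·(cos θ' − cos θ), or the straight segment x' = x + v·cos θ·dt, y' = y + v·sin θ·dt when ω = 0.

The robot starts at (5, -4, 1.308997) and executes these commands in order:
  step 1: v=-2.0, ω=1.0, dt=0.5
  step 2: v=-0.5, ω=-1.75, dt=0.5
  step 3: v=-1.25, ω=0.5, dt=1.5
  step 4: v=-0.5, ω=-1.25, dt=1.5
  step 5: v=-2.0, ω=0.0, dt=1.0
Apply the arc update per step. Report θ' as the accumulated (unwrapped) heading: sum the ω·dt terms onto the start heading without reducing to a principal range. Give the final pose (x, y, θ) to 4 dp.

(2.0294, -7.0540, -0.1910)

step 1: θ'=1.8090 (R=-2.0000) → pose (4.9883, -4.9895, 1.8090)
step 2: θ'=0.9340 (R=0.2857) → pose (4.9404, -5.2269, 0.9340)
step 3: θ'=1.6840 (R=-2.5000) → pose (4.4664, -6.9958, 1.6840)
step 4: θ'=-0.1910 (R=0.4000) → pose (3.9930, -7.4337, -0.1910)
step 5: θ'=-0.1910 (straight) → pose (2.0294, -7.0540, -0.1910)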